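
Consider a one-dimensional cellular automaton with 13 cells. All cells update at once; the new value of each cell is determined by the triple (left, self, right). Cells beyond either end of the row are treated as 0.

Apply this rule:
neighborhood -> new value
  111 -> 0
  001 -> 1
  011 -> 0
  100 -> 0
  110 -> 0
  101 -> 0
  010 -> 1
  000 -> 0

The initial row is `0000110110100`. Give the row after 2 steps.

0001000000100
0011000001100

0011000001100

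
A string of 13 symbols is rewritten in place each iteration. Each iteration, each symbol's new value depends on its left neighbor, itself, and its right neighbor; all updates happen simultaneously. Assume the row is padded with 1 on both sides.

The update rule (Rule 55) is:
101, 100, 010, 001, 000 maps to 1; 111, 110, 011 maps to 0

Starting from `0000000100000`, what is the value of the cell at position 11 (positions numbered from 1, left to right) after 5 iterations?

1111111111111
0000000000000
1111111111111  (repeats iteration 1; period 2)
iteration 5: 1111111111111
position 11 holds 1

1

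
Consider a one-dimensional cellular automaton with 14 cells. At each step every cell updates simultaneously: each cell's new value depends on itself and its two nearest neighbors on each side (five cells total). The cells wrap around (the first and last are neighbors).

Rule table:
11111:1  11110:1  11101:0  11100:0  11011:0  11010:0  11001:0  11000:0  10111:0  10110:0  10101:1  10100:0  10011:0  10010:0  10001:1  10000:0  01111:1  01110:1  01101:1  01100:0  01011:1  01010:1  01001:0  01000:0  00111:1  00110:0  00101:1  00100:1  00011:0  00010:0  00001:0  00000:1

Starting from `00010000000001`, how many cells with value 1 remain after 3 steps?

01010011111001
11100011110001
11001011100101
count of 1: 8

8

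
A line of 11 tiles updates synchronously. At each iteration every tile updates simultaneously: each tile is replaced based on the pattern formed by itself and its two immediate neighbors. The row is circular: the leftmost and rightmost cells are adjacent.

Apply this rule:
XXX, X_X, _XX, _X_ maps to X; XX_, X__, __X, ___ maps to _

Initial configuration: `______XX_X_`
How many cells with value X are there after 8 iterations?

1

iteration 1: ______X_XX_
iteration 2: ______XXX__
iteration 3: ______XX___
iteration 4: ______X____
iteration 5: ______X____  (fixed point — unchanged through iteration 8)
count of X: 1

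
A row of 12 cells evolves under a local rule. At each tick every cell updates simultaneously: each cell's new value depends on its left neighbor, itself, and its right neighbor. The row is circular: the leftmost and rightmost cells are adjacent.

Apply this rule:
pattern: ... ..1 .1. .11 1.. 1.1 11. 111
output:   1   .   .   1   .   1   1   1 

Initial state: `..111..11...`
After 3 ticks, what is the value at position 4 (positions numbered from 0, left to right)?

1

1.111..11.11
11111..11111
11111..11111
position 4 holds 1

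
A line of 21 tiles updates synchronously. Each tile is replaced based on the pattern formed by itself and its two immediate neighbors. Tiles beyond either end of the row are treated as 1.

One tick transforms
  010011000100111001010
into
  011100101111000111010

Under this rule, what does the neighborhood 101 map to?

At position 0 the neighborhood is 101; the next row has 0 there.

0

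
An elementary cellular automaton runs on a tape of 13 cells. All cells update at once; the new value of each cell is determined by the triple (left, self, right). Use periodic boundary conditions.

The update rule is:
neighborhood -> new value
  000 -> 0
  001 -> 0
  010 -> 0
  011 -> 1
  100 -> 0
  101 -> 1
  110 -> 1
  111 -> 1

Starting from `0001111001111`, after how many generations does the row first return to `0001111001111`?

0001111001111

1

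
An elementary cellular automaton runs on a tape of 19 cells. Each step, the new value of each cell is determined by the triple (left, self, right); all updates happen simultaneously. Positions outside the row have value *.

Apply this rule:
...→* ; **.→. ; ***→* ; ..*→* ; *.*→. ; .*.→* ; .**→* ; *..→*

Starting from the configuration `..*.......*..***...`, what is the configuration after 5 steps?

step 1: ***************.***
step 2: **************..***
step 3: *************.*****
step 4: ************..*****
step 5: ***********.*******

***********.*******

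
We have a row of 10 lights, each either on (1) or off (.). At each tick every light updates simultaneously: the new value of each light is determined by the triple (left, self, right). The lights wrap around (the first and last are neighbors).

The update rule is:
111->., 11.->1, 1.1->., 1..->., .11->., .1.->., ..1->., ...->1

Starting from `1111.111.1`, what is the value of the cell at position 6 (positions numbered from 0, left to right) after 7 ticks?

.

...1...1..
11...1...1
.1.1...1..
.....1...1
.111...1..
...1.1...1
.1.....1..
position 6 holds .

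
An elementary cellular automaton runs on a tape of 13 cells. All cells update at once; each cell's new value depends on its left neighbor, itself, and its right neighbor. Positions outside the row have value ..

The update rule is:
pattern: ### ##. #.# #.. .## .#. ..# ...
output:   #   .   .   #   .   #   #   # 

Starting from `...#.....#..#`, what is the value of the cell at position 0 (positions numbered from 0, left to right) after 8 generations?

.

generation 1: #############
generation 2: .###########.
generation 3: #.#########.#
generation 4: #..#######..#
generation 5: ###.#####.###
generation 6: .#...###...#.
generation 7: #####.#.#####
generation 8: .###..#..###.
position 0 holds .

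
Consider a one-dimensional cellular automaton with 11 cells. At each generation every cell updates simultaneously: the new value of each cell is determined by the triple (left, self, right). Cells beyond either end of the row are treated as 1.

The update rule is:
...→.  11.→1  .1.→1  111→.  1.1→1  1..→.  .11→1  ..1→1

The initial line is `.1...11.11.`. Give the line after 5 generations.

11..1111111
.1.11......
11111.....1
....1....11
...11...11.

...11...11.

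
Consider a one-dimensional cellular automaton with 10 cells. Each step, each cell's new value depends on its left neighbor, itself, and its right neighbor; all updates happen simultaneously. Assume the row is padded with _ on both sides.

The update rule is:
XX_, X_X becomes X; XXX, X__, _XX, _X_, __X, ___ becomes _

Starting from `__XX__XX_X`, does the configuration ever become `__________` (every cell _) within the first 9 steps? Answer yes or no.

___X___XX_
________X_
__________
all cells are _ at step 3

yes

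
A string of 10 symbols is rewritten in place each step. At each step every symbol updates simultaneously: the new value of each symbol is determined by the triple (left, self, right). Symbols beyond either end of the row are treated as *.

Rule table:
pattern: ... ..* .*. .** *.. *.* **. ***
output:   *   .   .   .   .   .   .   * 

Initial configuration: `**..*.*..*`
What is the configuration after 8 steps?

*.........
..*******.
...*****..
.*..***...
.....*..*.
.***......
..*..****.
......**..

......**..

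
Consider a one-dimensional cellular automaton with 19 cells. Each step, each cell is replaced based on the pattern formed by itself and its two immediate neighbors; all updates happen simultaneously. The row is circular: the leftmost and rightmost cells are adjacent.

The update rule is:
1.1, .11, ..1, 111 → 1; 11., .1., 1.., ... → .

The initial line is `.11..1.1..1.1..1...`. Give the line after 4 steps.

step 1: 11..1.1..1.1..1....
step 2: 1..1.1..1.1..1....1
step 3: ..1.1..1.1..1....11
step 4: .1.1..1.1..1....11.

.1.1..1.1..1....11.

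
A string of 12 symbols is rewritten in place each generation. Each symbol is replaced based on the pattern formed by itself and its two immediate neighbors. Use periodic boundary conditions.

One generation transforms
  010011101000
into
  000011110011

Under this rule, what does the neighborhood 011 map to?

1

At position 4 the neighborhood is 011; the next row has 1 there.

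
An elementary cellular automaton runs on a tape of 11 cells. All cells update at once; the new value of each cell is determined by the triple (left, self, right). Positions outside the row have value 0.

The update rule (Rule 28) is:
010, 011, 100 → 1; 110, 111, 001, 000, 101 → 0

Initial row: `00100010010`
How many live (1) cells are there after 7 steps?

6

00110011011
00101010010
00101011011
00101010010  (repeats step 2; period 2)
step 7: 00101011011
count of 1: 6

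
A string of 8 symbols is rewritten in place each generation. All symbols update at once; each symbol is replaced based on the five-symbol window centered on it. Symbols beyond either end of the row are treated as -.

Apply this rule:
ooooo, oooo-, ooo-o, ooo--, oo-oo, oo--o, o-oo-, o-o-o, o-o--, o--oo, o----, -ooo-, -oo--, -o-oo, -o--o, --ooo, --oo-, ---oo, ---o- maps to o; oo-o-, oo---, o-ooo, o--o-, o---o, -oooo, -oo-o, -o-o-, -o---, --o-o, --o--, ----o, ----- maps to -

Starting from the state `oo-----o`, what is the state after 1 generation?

oo-o--o-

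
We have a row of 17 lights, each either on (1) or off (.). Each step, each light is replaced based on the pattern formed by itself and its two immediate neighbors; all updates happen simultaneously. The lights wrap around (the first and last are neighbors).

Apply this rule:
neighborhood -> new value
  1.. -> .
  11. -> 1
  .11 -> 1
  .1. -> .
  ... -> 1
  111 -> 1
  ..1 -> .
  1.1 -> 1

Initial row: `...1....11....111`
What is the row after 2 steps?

1..1.111111111111

.1...11.11.11.111
1..1.111111111111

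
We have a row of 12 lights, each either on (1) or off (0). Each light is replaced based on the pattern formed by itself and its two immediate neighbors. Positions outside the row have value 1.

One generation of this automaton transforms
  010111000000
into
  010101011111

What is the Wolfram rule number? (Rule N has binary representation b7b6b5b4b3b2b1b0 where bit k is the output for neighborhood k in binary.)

79

position 4: 111 → 0  (bit 7 = 0)
position 5: 110 → 1  (bit 6 = 1)
position 0: 101 → 0  (bit 5 = 0)
position 6: 100 → 0  (bit 4 = 0)
position 3: 011 → 1  (bit 3 = 1)
position 1: 010 → 1  (bit 2 = 1)
position 11: 001 → 1  (bit 1 = 1)
position 7: 000 → 1  (bit 0 = 1)
bits b7..b0 = 01001111 = 79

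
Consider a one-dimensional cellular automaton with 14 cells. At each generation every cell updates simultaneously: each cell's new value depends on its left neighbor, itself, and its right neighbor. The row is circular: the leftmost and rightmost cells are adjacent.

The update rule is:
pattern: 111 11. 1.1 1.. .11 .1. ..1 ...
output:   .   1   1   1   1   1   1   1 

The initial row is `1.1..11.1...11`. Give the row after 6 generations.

1...........11

1111111111111.
1...........11
1111111111111.  (repeats generation 1; period 2)
generation 6: 1...........11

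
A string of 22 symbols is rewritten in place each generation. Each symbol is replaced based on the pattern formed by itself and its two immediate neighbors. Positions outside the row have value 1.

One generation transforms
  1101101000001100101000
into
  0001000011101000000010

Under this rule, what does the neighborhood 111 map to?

At position 0 the neighborhood is 111; the next row has 0 there.

0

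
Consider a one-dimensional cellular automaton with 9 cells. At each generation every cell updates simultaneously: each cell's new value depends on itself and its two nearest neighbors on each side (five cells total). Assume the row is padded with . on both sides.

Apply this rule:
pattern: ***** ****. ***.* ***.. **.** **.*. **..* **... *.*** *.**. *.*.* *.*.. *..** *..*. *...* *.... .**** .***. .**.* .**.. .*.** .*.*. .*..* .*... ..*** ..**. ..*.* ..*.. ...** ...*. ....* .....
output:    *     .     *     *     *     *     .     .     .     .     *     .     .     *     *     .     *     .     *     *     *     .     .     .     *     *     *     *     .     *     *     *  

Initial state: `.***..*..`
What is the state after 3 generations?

***.**...

generation 1: .*.*.**..
generation 2: **.**.*..
generation 3: ***.**...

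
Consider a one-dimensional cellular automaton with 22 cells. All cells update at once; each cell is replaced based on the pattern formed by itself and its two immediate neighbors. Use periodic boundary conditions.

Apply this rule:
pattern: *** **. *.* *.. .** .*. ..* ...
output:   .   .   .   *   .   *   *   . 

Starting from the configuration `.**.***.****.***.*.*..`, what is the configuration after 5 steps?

....*........*........

*................*.**.
**..............**....
..*............*..*..*
****..........********
....*........*........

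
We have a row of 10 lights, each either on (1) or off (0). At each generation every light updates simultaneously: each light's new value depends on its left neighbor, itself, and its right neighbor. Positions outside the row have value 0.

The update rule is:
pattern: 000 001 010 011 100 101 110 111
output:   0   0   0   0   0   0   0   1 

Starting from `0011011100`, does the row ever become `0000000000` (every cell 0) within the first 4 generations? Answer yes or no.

yes

0000001000
0000000000
all cells are 0 at generation 2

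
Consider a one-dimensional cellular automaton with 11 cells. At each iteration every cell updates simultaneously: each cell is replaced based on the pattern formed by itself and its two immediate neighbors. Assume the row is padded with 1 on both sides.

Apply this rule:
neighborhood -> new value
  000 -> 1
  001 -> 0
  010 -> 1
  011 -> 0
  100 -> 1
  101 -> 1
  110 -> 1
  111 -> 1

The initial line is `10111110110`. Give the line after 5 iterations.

11111101111

11011111011
11101111101
11110111110
11111011111
11111101111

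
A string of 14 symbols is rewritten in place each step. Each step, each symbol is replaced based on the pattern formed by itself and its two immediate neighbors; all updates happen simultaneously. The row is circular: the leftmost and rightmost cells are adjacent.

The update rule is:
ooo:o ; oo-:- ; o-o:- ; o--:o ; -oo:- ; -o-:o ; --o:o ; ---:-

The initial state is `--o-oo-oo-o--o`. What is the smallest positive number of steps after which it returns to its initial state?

7

ooo-------oooo
oo-o-----o-ooo
o--oo---oo--oo
-oo--o-o--oo-o
---ooo-ooo---o
o-o-o---o-o-oo
--o-oo-oo-o--o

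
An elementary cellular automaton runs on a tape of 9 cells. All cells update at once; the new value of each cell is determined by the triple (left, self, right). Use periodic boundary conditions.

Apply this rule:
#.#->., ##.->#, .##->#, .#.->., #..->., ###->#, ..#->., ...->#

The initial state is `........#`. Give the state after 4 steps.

.######..
.######.#
.######..  (repeats step 1; period 2)
step 4: .######.#

.######.#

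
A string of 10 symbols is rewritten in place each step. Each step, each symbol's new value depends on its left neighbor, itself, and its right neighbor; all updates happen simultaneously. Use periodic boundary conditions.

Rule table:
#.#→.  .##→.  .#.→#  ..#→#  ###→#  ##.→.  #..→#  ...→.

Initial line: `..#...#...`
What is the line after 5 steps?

##.....##.

.###.###..
#.#...#.#.
#.##.##.#.
#.......#.
##.....##.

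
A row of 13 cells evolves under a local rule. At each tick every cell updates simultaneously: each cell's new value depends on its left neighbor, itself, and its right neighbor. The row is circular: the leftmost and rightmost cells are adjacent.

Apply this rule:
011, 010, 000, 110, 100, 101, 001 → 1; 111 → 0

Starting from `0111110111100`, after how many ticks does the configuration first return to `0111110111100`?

1100011100111
0111110111100

2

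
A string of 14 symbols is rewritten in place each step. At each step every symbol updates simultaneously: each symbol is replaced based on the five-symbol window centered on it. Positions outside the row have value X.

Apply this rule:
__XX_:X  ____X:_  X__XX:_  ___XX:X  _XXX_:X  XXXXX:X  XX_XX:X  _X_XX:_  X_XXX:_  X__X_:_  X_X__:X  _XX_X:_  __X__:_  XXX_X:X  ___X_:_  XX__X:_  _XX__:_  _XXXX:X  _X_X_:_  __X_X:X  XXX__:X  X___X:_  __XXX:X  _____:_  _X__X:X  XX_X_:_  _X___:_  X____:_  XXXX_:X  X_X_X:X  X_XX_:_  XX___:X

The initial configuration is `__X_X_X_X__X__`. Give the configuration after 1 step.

__X_X_X_XX__X_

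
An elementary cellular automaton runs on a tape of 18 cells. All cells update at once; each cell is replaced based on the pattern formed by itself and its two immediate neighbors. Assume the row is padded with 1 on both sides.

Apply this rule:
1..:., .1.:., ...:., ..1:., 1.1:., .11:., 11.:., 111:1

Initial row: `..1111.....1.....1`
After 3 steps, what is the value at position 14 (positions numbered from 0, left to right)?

.

step 1: ...11.............
step 2: ..................
step 3: ..................
position 14 holds .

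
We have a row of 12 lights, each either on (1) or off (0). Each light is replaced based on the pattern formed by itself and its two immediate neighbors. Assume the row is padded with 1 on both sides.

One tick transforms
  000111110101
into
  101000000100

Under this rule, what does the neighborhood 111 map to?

At position 4 the neighborhood is 111; the next row has 0 there.

0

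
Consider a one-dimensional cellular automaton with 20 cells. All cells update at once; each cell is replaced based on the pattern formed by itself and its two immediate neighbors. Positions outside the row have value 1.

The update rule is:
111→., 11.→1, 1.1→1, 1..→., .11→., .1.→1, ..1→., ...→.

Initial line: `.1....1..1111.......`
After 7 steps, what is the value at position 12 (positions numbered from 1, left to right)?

.

step 1: 11....1.....1.......
step 2: .1....1.....1.......
step 3: 11....1.....1.......  (repeats step 1; period 2)
step 7: 11....1.....1.......
position 12 holds .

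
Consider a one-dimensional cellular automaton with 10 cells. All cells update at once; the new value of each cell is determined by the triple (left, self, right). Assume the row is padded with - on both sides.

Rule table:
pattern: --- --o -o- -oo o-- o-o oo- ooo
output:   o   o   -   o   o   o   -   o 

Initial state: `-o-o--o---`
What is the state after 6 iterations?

iteration 1: o-o-oo-ooo
iteration 2: -o-oo-ooo-
iteration 3: o-oo-ooo-o
iteration 4: -oo-ooo-o-
iteration 5: oo-ooo-o-o
iteration 6: o-ooo-o-o-

o-ooo-o-o-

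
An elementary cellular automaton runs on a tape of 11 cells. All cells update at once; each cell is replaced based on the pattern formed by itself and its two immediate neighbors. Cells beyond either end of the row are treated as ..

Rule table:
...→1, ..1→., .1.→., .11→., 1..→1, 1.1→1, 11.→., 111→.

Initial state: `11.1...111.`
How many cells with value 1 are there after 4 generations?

..1.11....1
1..1..111..
.1..1....11
..1..111...
count of 1: 4

4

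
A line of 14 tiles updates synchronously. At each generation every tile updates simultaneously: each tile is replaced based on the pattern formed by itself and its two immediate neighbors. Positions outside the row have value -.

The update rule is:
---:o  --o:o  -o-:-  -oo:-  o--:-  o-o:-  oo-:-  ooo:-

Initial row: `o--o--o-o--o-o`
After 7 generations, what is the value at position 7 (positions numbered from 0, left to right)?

-

generation 1: --o--o----o---
generation 2: oo--o--ooo--oo
generation 3: ---o--o----o--
generation 4: ooo--o--ooo--o
generation 5: ----o--o----o-
generation 6: oooo--o--ooo--
generation 7: -----o--o----o
position 7 holds -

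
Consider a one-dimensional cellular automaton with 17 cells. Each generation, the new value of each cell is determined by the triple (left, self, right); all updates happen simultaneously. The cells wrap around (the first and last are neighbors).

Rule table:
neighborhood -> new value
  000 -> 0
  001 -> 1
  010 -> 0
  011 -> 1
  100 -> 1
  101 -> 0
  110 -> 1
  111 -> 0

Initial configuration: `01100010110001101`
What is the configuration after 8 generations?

01110100111011100
11010011101010110
11001110100000110
11111010010001110
10001001101011010
01010111100011000
10000100110111100
01001011110100111

01001011110100111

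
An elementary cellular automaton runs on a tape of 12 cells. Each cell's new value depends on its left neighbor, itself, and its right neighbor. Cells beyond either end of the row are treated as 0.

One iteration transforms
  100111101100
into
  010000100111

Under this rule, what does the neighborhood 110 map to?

At position 6 the neighborhood is 110; the next row has 1 there.

1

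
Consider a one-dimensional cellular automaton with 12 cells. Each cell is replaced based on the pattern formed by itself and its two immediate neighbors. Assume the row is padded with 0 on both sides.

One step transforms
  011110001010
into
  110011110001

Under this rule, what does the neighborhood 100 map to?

At position 5 the neighborhood is 100; the next row has 1 there.

1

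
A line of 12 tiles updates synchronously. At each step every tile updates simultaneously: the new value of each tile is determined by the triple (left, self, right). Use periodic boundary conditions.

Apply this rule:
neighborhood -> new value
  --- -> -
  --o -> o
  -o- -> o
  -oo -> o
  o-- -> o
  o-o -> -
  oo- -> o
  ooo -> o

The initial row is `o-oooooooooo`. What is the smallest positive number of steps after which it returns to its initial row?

1

o-oooooooooo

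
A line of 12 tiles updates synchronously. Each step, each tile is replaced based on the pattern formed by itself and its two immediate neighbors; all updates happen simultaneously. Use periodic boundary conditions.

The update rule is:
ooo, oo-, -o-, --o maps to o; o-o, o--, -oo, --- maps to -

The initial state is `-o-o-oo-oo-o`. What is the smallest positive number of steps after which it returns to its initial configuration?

-o-o--o--o-o
-o-o-oo-oo-o

2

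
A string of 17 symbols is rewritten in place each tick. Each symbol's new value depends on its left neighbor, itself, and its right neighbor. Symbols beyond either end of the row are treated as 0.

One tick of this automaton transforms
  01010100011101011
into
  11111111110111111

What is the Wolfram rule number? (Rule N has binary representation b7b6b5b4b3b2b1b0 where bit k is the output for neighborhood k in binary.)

position 10: 111 → 0  (bit 7 = 0)
position 11: 110 → 1  (bit 6 = 1)
position 2: 101 → 1  (bit 5 = 1)
position 6: 100 → 1  (bit 4 = 1)
position 9: 011 → 1  (bit 3 = 1)
position 1: 010 → 1  (bit 2 = 1)
position 0: 001 → 1  (bit 1 = 1)
position 7: 000 → 1  (bit 0 = 1)
bits b7..b0 = 01111111 = 127

127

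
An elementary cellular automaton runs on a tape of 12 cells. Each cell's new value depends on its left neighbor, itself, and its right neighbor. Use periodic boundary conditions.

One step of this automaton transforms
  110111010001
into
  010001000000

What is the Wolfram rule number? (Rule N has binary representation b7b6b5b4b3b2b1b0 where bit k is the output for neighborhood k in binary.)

position 0: 111 → 0  (bit 7 = 0)
position 1: 110 → 1  (bit 6 = 1)
position 2: 101 → 0  (bit 5 = 0)
position 8: 100 → 0  (bit 4 = 0)
position 3: 011 → 0  (bit 3 = 0)
position 7: 010 → 0  (bit 2 = 0)
position 10: 001 → 0  (bit 1 = 0)
position 9: 000 → 0  (bit 0 = 0)
bits b7..b0 = 01000000 = 64

64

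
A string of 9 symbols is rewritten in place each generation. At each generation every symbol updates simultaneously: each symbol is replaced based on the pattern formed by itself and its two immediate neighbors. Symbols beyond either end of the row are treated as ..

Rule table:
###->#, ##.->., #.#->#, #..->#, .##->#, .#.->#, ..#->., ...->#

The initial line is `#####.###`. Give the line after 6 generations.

###.##.##

####.###.
###.###.#
##.###.##
#.###.##.
####.##.#
###.##.##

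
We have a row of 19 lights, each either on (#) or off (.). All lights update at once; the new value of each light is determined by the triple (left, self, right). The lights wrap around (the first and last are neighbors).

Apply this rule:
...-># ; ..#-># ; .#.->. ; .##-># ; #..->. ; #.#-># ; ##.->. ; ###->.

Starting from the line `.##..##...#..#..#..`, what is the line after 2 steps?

step 1: ##..##..##..#..#..#
step 2: ...##..##..#..#..##

...##..##..#..#..##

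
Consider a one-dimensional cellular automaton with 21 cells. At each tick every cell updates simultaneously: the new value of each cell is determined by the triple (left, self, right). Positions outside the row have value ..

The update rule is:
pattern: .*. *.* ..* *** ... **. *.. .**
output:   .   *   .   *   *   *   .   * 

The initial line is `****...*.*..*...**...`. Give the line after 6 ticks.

*************..******

****.*..*.....*.**.**
*****.....***..******
*****.***.***..******
*************..******
*************..******  (fixed point — unchanged through tick 6)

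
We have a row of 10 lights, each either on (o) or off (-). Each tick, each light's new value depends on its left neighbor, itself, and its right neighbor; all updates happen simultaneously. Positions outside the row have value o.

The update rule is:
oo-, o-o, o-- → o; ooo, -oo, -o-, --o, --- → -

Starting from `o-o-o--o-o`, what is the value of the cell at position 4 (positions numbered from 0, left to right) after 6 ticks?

oo-o-o--o-
-oo-o-o--o
o-oo-o-o--
oo-oo-o-o-
-oo-oo-o-o
o-oo-oo-o-
position 4 holds -

-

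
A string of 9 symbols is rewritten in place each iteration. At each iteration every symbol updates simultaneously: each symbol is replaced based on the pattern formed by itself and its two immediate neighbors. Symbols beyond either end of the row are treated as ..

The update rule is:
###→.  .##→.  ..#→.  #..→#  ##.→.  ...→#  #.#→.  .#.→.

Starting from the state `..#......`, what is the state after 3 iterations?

#..######
.#.......
..#######

..#######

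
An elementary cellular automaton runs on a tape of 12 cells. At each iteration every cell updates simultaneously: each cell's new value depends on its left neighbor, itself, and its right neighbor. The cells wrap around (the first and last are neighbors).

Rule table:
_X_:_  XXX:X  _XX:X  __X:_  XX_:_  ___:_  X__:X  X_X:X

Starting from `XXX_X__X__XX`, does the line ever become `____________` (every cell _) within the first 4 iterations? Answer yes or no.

iteration 1: XX_X_X__X_XX
iteration 2: X_X_X_X__XXX
iteration 3: _X_X_X_X_XXX
iteration 4: X_X_X_X_XXX_
iteration 4 is X_X_X_X_XXX_, still not uniform _

no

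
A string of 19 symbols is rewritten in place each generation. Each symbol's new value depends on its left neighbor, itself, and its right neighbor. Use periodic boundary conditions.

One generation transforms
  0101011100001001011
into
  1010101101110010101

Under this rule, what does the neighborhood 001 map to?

At position 11 the neighborhood is 001; the next row has 1 there.

1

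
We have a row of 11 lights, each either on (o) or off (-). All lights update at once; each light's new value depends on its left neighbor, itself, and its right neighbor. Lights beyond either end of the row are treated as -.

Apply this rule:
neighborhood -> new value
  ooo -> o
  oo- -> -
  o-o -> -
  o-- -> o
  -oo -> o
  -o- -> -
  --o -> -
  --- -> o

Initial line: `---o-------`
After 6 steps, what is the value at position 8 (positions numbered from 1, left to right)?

-

oo--ooooooo
o-o-oooooo-
----ooooo-o
ooo-oooo---
oo--ooo-ooo
o-o-oo--oo-
position 8 holds -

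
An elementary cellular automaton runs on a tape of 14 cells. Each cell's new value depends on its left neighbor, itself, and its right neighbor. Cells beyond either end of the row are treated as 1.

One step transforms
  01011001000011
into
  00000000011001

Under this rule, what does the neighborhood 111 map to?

1

At position 13 the neighborhood is 111; the next row has 1 there.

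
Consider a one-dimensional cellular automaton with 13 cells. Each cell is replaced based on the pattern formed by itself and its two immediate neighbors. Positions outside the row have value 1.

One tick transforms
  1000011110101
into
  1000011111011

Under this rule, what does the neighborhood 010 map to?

At position 10 the neighborhood is 010; the next row has 0 there.

0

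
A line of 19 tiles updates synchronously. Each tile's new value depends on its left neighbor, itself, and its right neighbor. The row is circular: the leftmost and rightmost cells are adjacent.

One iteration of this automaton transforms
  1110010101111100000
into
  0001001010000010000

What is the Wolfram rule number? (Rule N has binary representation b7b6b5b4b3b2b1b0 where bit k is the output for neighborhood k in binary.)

position 1: 111 → 0  (bit 7 = 0)
position 2: 110 → 0  (bit 6 = 0)
position 6: 101 → 1  (bit 5 = 1)
position 3: 100 → 1  (bit 4 = 1)
position 0: 011 → 0  (bit 3 = 0)
position 5: 010 → 0  (bit 2 = 0)
position 4: 001 → 0  (bit 1 = 0)
position 15: 000 → 0  (bit 0 = 0)
bits b7..b0 = 00110000 = 48

48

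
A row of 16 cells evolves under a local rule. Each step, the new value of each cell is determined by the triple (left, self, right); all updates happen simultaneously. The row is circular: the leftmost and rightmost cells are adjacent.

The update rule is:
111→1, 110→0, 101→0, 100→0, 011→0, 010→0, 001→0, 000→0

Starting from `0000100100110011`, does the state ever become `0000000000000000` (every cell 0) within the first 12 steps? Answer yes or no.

0000000000000000
all cells are 0 at step 1

yes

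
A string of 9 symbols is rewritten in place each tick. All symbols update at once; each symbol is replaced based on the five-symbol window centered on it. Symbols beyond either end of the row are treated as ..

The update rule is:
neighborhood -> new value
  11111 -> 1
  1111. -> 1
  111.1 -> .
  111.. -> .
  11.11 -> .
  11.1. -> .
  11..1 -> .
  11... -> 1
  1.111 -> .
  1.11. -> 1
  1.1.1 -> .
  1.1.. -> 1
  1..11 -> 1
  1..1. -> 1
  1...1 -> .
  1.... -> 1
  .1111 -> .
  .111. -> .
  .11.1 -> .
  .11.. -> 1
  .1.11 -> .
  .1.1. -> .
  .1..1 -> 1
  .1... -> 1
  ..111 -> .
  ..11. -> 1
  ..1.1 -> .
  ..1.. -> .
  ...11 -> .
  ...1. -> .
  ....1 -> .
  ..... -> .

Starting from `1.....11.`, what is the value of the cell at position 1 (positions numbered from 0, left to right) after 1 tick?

.11...111
position 1 holds 1

1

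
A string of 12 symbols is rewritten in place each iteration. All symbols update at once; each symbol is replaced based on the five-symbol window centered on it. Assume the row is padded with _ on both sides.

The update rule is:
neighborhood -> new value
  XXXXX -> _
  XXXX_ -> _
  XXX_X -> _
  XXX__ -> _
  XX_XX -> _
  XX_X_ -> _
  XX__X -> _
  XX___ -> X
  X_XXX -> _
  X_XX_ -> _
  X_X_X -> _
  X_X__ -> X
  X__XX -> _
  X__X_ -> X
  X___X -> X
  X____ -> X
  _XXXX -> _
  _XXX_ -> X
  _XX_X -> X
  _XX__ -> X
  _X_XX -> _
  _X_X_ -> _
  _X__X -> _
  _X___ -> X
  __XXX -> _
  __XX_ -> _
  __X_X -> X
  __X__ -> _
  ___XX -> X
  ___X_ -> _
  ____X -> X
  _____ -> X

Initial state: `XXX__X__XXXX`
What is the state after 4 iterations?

_X__X_______
___X_XXXXXXX
XX_X________
_X_XXXXXXXXX

_X_XXXXXXXXX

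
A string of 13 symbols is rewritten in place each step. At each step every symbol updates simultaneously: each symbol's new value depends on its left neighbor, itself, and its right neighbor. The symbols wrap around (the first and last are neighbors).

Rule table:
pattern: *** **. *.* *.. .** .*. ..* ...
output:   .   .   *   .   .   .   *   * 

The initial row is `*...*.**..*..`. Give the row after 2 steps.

..**.*...*..*
.*..*..**..*.

.*..*..**..*.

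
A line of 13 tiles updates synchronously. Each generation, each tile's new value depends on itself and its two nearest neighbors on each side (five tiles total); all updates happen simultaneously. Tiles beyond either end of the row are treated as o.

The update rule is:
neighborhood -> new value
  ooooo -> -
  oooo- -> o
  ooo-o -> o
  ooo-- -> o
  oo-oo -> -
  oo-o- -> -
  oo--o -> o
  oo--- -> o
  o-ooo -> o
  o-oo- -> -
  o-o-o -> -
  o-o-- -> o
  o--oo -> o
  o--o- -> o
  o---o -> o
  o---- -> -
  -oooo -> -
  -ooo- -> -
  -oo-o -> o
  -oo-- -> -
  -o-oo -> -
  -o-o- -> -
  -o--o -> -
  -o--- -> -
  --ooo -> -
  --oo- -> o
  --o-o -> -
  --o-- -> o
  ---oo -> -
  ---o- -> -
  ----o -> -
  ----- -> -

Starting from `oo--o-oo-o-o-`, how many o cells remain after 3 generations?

oooo---o-----
--oooo-o-----
oo--oo-o-----
count of o: 5

5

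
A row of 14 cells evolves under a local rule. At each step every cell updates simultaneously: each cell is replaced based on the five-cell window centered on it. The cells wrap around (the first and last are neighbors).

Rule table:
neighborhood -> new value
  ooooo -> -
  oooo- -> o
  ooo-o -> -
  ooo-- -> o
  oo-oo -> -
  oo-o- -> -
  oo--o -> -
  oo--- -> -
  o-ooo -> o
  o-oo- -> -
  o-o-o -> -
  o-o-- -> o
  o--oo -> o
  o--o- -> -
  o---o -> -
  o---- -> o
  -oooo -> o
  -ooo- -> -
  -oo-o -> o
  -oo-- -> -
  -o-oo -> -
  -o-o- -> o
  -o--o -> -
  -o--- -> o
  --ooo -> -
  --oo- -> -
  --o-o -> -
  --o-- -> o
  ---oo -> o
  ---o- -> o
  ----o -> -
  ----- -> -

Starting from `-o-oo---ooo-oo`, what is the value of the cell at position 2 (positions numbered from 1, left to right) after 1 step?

-

-------o-----o
position 2 holds -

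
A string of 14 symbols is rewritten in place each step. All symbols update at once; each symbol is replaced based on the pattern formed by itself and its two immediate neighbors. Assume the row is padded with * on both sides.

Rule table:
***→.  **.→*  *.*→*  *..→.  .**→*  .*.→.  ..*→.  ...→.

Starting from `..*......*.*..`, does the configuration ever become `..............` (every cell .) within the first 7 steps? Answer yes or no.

yes

..........*...
..............
all cells are . at step 2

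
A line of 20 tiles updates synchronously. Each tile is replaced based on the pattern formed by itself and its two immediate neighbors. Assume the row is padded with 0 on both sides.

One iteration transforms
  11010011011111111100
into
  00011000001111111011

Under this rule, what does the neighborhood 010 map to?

1

At position 3 the neighborhood is 010; the next row has 1 there.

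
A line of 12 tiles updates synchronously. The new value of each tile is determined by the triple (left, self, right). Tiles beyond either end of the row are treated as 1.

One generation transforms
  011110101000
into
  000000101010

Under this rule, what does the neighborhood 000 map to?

At position 10 the neighborhood is 000; the next row has 1 there.

1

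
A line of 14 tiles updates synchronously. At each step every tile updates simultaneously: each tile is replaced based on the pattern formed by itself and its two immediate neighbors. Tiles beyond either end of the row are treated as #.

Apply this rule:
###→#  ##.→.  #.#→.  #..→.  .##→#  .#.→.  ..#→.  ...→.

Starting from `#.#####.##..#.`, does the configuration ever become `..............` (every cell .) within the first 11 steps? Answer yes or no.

yes

..####..#.....
..###.........
..##..........
..#...........
..............
all cells are . at step 5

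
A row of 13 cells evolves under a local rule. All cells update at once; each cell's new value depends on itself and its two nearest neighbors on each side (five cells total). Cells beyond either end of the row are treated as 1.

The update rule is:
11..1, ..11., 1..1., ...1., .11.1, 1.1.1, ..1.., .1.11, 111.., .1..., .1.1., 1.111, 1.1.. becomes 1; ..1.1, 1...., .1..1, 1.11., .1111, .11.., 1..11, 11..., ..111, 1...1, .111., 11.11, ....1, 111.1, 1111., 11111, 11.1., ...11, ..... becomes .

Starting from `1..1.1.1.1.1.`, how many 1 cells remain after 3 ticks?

3

tick 1: 111.111111111
tick 2: ....1........
tick 3: ...111.......
count of 1: 3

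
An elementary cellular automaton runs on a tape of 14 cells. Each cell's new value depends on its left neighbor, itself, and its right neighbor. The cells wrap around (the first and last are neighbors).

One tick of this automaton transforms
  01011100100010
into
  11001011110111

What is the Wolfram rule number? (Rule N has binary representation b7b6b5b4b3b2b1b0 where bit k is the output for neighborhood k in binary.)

position 4: 111 → 1  (bit 7 = 1)
position 5: 110 → 0  (bit 6 = 0)
position 2: 101 → 0  (bit 5 = 0)
position 6: 100 → 1  (bit 4 = 1)
position 3: 011 → 0  (bit 3 = 0)
position 1: 010 → 1  (bit 2 = 1)
position 0: 001 → 1  (bit 1 = 1)
position 10: 000 → 0  (bit 0 = 0)
bits b7..b0 = 10010110 = 150

150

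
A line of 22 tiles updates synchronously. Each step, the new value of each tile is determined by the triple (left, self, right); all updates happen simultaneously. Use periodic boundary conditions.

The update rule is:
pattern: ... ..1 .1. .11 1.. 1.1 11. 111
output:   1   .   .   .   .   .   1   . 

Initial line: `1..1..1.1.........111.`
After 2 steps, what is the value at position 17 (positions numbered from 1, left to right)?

1

step 1: ..........1111111...1.
step 2: 111111111.......1.1...
position 17 holds 1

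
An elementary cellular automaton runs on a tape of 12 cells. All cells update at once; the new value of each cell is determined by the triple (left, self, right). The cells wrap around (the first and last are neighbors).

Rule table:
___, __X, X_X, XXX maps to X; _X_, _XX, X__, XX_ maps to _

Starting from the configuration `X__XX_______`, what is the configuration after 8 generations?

_X_X__X__X__

__X___XXXXXX
_X__XX_XXXX_
X__X__X_XX__
__X__X_X___X
_X__X_X__XX_
X__X_X__X___
__X_X__X__XX
_X_X__X__X__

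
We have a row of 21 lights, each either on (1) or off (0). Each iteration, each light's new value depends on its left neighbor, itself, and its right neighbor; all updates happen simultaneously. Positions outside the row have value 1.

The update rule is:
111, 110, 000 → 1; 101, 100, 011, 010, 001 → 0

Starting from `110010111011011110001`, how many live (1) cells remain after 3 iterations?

iteration 1: 110000011001001110100
iteration 2: 110111001000000110000
iteration 3: 110011000011110010110
count of 1: 11

11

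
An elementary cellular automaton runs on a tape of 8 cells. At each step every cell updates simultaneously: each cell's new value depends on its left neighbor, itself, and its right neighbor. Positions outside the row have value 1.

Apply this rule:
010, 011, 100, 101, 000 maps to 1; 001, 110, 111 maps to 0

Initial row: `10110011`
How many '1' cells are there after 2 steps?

7

01101010
11011111
count of 1: 7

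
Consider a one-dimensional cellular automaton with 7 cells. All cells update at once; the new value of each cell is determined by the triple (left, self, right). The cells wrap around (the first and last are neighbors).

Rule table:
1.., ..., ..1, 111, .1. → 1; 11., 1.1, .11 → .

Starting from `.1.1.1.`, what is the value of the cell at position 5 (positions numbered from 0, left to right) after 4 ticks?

.

11.1.11
1..1..1
.11111.
1.111.1
position 5 holds .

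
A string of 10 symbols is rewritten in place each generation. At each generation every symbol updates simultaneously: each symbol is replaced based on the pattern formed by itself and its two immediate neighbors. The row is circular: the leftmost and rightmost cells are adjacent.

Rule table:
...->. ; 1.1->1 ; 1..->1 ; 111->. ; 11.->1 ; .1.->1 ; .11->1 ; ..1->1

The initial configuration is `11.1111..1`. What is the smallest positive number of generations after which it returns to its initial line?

.111..1111
11.1111..1

2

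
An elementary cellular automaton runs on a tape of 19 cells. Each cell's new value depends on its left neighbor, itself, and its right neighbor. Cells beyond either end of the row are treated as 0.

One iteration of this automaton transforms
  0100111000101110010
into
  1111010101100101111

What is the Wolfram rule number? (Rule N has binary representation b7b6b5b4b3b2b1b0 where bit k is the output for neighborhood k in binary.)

150

position 5: 111 → 1  (bit 7 = 1)
position 6: 110 → 0  (bit 6 = 0)
position 11: 101 → 0  (bit 5 = 0)
position 2: 100 → 1  (bit 4 = 1)
position 4: 011 → 0  (bit 3 = 0)
position 1: 010 → 1  (bit 2 = 1)
position 0: 001 → 1  (bit 1 = 1)
position 8: 000 → 0  (bit 0 = 0)
bits b7..b0 = 10010110 = 150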